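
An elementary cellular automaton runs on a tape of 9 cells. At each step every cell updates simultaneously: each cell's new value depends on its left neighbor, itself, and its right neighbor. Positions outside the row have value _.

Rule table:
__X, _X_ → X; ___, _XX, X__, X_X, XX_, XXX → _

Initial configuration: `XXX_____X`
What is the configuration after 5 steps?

step 1: _______XX
step 2: ______X__
step 3: _____XX__
step 4: ____X____
step 5: ___XX____

___XX____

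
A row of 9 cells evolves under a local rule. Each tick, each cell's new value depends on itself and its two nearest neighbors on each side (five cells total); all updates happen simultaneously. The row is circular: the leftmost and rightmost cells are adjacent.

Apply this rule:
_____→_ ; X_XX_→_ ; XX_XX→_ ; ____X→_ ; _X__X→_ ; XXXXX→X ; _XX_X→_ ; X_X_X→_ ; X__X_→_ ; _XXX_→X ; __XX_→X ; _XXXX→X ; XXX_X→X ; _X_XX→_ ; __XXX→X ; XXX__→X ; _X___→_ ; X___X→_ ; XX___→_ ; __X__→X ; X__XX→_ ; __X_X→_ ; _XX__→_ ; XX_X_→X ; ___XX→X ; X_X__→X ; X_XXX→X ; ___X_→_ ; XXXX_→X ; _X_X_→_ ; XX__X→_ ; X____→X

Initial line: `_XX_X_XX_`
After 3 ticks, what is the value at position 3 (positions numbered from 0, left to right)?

_

_X_X_____
___X_X___
_____X_X_
position 3 holds _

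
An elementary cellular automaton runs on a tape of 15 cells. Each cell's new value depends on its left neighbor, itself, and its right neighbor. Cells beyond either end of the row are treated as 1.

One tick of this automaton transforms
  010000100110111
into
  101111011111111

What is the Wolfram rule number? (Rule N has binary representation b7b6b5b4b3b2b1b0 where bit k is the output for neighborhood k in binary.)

position 13: 111 → 1  (bit 7 = 1)
position 10: 110 → 1  (bit 6 = 1)
position 0: 101 → 1  (bit 5 = 1)
position 2: 100 → 1  (bit 4 = 1)
position 9: 011 → 1  (bit 3 = 1)
position 1: 010 → 0  (bit 2 = 0)
position 5: 001 → 1  (bit 1 = 1)
position 3: 000 → 1  (bit 0 = 1)
bits b7..b0 = 11111011 = 251

251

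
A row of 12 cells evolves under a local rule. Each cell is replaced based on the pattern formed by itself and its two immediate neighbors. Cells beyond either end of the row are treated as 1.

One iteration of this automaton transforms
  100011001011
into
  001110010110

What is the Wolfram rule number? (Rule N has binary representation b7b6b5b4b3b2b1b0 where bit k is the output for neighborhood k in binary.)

43

position 11: 111 → 0  (bit 7 = 0)
position 0: 110 → 0  (bit 6 = 0)
position 9: 101 → 1  (bit 5 = 1)
position 1: 100 → 0  (bit 4 = 0)
position 4: 011 → 1  (bit 3 = 1)
position 8: 010 → 0  (bit 2 = 0)
position 3: 001 → 1  (bit 1 = 1)
position 2: 000 → 1  (bit 0 = 1)
bits b7..b0 = 00101011 = 43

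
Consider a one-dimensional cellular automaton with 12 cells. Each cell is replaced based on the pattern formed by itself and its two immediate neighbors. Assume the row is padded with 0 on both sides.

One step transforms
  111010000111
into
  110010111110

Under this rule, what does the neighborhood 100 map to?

0

At position 5 the neighborhood is 100; the next row has 0 there.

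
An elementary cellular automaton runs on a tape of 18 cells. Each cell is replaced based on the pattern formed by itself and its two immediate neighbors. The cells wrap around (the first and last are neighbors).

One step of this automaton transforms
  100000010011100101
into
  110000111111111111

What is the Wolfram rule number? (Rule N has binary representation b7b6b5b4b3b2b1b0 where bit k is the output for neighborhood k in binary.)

position 11: 111 → 1  (bit 7 = 1)
position 0: 110 → 1  (bit 6 = 1)
position 16: 101 → 1  (bit 5 = 1)
position 1: 100 → 1  (bit 4 = 1)
position 10: 011 → 1  (bit 3 = 1)
position 7: 010 → 1  (bit 2 = 1)
position 6: 001 → 1  (bit 1 = 1)
position 2: 000 → 0  (bit 0 = 0)
bits b7..b0 = 11111110 = 254

254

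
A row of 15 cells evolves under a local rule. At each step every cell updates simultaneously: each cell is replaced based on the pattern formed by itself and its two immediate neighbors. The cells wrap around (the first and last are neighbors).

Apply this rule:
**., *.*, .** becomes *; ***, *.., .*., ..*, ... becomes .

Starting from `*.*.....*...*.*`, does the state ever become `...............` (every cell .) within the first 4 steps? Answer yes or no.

step 1: **...........**
step 2: .*...........*.
step 3: ...............
all cells are . at step 3

yes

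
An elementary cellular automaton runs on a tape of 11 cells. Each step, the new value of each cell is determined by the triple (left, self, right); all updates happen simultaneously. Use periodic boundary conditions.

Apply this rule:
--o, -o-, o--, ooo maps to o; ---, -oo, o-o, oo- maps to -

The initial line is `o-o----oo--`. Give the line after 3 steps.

o--o-ooo--o

o-oo--o--oo
----ooooo-o
o--o-ooo--o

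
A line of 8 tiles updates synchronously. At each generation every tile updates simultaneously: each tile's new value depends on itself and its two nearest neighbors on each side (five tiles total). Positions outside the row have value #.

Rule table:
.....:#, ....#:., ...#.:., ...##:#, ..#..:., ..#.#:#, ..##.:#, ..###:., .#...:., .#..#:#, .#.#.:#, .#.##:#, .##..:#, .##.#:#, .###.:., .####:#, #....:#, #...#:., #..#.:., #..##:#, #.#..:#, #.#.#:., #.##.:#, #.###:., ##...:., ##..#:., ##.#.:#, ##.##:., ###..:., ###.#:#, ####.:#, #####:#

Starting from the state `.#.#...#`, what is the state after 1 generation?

#.##..#.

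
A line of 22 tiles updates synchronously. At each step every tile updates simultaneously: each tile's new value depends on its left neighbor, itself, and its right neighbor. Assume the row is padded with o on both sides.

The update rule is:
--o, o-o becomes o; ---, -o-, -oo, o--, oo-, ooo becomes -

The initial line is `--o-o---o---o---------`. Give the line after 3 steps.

step 1: -o-o---o---o---------o
step 2: o-o---o---o---------o-
step 3: -o---o---o---------o-o

-o---o---o---------o-o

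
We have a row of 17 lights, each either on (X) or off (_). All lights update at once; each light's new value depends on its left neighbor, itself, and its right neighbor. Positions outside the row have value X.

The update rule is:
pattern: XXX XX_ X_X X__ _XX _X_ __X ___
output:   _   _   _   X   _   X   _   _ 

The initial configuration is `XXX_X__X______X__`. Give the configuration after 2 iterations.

X________X_______

____XX_XX_____XX_
X________X_______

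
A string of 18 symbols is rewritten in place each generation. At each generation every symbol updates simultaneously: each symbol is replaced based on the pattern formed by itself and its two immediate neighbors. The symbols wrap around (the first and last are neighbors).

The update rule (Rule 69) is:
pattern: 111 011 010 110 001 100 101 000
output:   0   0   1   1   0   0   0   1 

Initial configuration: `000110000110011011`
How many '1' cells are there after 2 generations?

010010110010001001
010010010010101001
count of 1: 7

7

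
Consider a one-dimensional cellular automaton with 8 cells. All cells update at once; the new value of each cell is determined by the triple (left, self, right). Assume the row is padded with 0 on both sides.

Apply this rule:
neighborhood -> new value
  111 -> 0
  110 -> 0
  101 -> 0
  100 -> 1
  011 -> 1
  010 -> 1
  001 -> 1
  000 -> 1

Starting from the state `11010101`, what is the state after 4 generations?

11111101

10010101
11110101
10000101
11111101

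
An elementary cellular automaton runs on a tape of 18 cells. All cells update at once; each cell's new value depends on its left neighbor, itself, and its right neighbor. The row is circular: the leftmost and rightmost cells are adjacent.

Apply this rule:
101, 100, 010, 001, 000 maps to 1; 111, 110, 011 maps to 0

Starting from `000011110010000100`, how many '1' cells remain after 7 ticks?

111100001111111111
000011110000000000
111100001111111111  (repeats tick 1; period 2)
tick 7: 111100001111111111
count of 1: 14

14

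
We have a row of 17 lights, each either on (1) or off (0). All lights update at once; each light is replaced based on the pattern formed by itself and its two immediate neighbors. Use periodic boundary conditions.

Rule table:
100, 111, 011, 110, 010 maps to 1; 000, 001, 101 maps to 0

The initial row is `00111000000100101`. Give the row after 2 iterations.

10111110000110101

10111100000110101
10111110000110101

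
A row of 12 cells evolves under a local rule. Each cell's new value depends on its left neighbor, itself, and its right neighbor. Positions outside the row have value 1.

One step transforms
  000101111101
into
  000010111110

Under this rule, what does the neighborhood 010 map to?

0

At position 3 the neighborhood is 010; the next row has 0 there.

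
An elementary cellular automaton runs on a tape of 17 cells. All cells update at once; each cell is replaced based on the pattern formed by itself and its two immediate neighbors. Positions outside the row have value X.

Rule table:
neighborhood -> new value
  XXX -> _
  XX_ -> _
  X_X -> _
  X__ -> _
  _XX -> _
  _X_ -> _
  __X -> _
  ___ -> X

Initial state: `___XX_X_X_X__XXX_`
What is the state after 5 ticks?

_X_______________
___XXXXXXXXXXXXX_
_X_______________  (repeats tick 1; period 2)
tick 5: _X_______________

_X_______________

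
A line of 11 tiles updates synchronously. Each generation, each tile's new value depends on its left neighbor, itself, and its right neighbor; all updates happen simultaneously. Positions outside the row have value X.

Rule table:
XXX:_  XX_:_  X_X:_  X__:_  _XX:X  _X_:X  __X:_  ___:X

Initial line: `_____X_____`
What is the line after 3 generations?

_XXX_X_XXX_
_X___X_X___
_X_X_X_X_X_

_X_X_X_X_X_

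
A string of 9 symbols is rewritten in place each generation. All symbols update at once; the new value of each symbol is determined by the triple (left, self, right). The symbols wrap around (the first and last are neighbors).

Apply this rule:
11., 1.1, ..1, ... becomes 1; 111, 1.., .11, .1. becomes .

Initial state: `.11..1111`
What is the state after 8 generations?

1.1.1...1
11.1..11.
.11..1.11
1.1.1.1.1
11.1.1.1.
.11.1.1.1
1.11.1.1.
.1.11.1.1

.1.11.1.1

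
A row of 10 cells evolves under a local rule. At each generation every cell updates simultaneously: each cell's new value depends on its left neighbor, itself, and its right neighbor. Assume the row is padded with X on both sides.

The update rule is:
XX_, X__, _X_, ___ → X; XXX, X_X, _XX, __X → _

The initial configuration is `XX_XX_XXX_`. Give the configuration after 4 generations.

_X__X___X_
_XX_XXX_X_
__X___X_X_
X_XXX_X_X_

X_XXX_X_X_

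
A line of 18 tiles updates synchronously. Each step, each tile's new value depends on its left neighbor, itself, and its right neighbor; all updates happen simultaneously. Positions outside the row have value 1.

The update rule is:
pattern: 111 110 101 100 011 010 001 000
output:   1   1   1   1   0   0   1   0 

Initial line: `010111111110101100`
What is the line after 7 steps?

111111101011111111

step 1: 101011111111010111
step 2: 110101111111101011
step 3: 111010111111110101
step 4: 111101011111111010
step 5: 111110101111111101
step 6: 111111010111111110
step 7: 111111101011111111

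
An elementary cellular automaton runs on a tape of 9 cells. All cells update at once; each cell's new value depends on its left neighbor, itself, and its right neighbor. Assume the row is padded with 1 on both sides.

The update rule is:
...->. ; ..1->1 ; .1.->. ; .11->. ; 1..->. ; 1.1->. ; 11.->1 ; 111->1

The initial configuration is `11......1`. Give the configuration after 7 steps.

11.....1.
11....1..
11...1..1
11..1..1.
11.1..1..
11...1..1  (repeats step 3; period 3)
step 7: 11..1..1.

11..1..1.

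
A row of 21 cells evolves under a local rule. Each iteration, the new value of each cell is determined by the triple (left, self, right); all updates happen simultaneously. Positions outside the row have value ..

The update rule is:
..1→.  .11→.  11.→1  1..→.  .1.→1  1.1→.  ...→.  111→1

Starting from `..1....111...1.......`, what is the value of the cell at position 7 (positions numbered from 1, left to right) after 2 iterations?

.

iteration 1: ..1.....11...1.......
iteration 2: ..1......1...1.......
position 7 holds .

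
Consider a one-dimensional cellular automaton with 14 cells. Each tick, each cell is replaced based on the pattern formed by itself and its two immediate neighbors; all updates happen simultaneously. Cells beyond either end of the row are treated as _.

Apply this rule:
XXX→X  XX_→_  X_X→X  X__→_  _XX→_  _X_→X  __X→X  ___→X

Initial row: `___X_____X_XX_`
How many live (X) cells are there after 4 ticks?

tick 1: XXXX_XXXXXX___
tick 2: _XX_X_XXXX__XX
tick 3: X__XXX_XX__X__
tick 4: X_X_X_X___XX_X
count of X: 7

7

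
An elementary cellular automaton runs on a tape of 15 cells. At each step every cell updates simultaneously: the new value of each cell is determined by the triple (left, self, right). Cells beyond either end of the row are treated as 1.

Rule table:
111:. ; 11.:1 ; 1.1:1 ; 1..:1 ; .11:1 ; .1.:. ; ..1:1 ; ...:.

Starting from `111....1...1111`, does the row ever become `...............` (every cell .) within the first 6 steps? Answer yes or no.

step 1: ..11..1.1.11...
step 2: 111111.1.1111.1
step 3: .....11.11..111
step 4: 1...111111111..
step 5: 11.11.......111
step 6: .11111.....11..
step 6 is .11111.....11.., still not uniform .

no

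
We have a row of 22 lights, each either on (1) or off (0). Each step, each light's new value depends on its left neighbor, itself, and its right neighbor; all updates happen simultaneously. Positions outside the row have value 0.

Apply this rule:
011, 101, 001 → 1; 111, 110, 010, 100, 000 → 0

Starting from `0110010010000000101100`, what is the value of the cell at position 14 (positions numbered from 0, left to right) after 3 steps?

1100100100000001011000
1001001000000010110000
0010010000000101100000
position 14 holds 0

0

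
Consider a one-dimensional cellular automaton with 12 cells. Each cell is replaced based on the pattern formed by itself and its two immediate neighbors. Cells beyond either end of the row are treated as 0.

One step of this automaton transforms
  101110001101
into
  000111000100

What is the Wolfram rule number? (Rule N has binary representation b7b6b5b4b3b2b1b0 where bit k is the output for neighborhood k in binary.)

208

position 3: 111 → 1  (bit 7 = 1)
position 4: 110 → 1  (bit 6 = 1)
position 1: 101 → 0  (bit 5 = 0)
position 5: 100 → 1  (bit 4 = 1)
position 2: 011 → 0  (bit 3 = 0)
position 0: 010 → 0  (bit 2 = 0)
position 7: 001 → 0  (bit 1 = 0)
position 6: 000 → 0  (bit 0 = 0)
bits b7..b0 = 11010000 = 208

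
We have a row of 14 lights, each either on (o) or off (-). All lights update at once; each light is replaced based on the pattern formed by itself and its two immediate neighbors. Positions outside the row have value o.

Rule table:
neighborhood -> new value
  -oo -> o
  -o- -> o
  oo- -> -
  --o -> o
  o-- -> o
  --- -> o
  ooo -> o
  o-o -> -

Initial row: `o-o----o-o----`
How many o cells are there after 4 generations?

12

--oooooo-ooooo
ooooooo--ooooo
oooooo-ooooooo
ooooo--ooooooo
count of o: 12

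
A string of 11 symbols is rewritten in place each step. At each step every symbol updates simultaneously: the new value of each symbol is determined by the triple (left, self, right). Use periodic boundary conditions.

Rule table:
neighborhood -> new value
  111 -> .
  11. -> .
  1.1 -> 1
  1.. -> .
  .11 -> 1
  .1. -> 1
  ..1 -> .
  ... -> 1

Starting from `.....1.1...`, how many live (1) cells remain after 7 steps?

5

1111.111.11
....11..11.
111.1...1..
1..11.1.1..
1..1.1111..
1..111.....
1..1...111.
count of 1: 5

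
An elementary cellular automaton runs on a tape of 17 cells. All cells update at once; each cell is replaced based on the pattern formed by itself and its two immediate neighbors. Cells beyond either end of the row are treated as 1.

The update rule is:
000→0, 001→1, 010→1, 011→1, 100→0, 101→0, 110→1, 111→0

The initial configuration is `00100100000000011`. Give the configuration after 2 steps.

step 1: 01101100000000110
step 2: 01101100000001110

01101100000001110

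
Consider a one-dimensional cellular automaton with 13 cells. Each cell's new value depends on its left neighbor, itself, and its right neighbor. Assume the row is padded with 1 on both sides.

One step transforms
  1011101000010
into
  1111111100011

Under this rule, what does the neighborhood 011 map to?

1

At position 2 the neighborhood is 011; the next row has 1 there.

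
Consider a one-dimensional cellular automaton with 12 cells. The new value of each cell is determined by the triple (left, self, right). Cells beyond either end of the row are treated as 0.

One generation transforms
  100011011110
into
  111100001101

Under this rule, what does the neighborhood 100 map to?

1

At position 1 the neighborhood is 100; the next row has 1 there.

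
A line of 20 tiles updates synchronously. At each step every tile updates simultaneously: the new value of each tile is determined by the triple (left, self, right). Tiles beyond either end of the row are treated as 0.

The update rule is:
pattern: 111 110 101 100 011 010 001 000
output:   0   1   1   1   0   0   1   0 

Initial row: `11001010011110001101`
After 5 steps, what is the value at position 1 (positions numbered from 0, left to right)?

1

01110101100011010110
10011010110101101011
01101101011010110101
10110110101101011010
01011011010110101101
position 1 holds 1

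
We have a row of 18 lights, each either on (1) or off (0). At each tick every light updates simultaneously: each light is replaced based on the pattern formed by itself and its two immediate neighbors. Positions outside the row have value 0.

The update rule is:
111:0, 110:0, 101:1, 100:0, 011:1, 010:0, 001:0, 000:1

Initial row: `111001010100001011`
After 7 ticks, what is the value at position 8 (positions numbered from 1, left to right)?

100000101001100110
001110010001000100
101000000100010001
010011110001000100
000010000100010001
111000110001000100
100010100100010001
position 8 holds 0

0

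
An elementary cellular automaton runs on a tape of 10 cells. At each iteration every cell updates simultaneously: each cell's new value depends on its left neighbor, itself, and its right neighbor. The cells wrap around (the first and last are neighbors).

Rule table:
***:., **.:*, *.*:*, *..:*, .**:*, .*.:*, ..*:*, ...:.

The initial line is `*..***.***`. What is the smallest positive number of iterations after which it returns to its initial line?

****.***..
*..***.***

2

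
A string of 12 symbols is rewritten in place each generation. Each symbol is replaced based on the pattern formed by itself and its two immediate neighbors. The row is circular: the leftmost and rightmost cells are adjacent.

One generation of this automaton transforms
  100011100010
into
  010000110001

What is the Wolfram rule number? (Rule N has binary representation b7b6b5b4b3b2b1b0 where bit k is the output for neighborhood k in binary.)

position 5: 111 → 0  (bit 7 = 0)
position 6: 110 → 1  (bit 6 = 1)
position 11: 101 → 1  (bit 5 = 1)
position 1: 100 → 1  (bit 4 = 1)
position 4: 011 → 0  (bit 3 = 0)
position 0: 010 → 0  (bit 2 = 0)
position 3: 001 → 0  (bit 1 = 0)
position 2: 000 → 0  (bit 0 = 0)
bits b7..b0 = 01110000 = 112

112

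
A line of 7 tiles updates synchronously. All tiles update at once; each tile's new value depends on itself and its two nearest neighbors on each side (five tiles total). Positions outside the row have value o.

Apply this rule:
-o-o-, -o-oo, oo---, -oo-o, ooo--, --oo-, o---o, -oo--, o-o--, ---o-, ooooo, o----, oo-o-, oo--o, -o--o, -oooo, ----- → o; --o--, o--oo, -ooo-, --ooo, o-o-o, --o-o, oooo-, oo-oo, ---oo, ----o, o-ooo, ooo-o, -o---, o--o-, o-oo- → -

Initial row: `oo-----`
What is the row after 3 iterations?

iteration 1: -oooo--
iteration 2: --o-oo-
iteration 3: o--o-o-

o--o-o-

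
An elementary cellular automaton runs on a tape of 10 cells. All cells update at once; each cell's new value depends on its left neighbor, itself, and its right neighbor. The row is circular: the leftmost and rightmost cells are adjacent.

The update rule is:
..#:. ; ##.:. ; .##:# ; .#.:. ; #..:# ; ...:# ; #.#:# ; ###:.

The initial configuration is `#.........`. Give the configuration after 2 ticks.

.#.......#

.########.
.#.......#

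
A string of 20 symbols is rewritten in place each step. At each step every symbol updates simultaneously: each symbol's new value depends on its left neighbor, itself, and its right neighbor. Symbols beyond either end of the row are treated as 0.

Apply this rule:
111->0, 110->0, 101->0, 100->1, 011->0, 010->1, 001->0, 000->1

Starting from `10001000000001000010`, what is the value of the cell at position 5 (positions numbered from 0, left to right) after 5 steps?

11101111111101111011
00000000000000000000
11111111111111111111
00000000000000000000  (repeats step 2; period 2)
step 5: 11111111111111111111
position 5 holds 1

1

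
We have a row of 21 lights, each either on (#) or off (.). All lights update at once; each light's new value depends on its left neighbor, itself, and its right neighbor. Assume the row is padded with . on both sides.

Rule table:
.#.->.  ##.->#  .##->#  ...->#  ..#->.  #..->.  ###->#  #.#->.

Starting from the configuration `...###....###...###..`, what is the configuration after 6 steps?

##.###.##.###.#.###.#
##.###.##.###...###..
##.###.##.###.#.###.#  (repeats step 1; period 2)
step 6: ##.###.##.###...###..

##.###.##.###...###..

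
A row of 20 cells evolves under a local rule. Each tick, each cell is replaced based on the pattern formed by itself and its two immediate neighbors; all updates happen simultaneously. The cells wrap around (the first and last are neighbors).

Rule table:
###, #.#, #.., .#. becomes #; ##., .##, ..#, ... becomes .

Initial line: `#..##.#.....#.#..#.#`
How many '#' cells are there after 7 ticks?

10

.#...###....####.##.
.##...#.#....##.#..#
#..#..####.....###.#
.#.##..##.#.....#.#.
.##..#...###....####
#..#.##...#.#....##.
##.##..#..####.....#
count of #: 10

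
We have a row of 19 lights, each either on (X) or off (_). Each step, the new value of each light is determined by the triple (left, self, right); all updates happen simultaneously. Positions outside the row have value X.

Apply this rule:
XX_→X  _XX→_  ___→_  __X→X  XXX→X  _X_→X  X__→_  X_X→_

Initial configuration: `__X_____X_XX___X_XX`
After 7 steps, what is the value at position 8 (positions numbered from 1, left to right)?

_XX____XX__X__XX__X
__X___X_X_XX_X_X_X_
_XX__XX_X__X_X_X_X_
__X_X_X_X_XX_X_X_X_
_XX_X_X_X__X_X_X_X_
__X_X_X_X_XX_X_X_X_  (repeats step 4; period 2)
step 7: _XX_X_X_X__X_X_X_X_
position 8 holds _

_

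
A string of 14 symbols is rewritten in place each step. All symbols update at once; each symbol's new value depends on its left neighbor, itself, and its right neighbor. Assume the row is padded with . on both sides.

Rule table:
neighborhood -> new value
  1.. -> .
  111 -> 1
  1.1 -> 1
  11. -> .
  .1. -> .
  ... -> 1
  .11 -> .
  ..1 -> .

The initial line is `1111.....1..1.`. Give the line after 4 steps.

.111..111..1..

step 1: .11..111......
step 2: ......1..11111
step 3: 11111.....111.
step 4: .111..111..1..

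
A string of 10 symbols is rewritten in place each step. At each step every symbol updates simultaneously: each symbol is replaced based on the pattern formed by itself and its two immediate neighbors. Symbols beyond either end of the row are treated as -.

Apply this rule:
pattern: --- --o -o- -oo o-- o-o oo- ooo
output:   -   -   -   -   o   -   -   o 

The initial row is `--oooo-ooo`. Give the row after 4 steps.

-------o--

---oo---o-
-----o---o
------o---
-------o--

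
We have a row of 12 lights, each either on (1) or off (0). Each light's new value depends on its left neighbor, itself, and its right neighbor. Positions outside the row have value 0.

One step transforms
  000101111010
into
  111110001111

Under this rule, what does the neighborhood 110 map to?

At position 8 the neighborhood is 110; the next row has 1 there.

1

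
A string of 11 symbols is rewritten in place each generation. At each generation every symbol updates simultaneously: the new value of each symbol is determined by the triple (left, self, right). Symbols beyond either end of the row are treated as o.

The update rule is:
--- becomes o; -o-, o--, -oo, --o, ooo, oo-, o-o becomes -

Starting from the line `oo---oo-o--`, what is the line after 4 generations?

generation 1: ---o-------
generation 2: -o---ooooo-
generation 3: ---o-------  (repeats generation 1; period 2)
generation 4: -o---ooooo-

-o---ooooo-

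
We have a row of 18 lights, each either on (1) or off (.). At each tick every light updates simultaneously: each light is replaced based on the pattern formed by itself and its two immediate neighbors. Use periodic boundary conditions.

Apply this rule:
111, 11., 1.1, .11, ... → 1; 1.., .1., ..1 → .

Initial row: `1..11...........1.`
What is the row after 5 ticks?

..1111111111111111

...11.111111111..1
.1.111111111111...
..1111111111111.11
..1111111111111111
..1111111111111111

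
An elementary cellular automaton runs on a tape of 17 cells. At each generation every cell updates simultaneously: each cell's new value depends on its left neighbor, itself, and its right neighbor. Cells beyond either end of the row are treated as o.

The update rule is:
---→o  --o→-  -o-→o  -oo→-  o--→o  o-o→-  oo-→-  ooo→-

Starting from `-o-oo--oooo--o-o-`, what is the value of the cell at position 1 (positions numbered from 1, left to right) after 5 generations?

generation 1: -o---o-----o-o-o-
generation 2: -ooo-ooooo-o-o-o-
generation 3: -----------o-o-o-
generation 4: oooooooooo-o-o-o-
generation 5: -----------o-o-o-
position 1 holds -

-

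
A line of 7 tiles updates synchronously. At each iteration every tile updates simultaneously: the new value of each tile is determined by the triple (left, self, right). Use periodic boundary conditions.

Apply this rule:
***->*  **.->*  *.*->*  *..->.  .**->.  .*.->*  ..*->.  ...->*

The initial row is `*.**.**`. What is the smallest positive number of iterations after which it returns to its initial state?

**.**.*
***.**.
.***.**
*.***.*
**.***.
.**.***
*.**.**

7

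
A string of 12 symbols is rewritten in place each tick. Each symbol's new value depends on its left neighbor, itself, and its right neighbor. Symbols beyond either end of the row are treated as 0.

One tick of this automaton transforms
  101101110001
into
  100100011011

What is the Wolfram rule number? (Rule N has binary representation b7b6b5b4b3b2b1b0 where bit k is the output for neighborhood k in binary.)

86

position 6: 111 → 0  (bit 7 = 0)
position 3: 110 → 1  (bit 6 = 1)
position 1: 101 → 0  (bit 5 = 0)
position 8: 100 → 1  (bit 4 = 1)
position 2: 011 → 0  (bit 3 = 0)
position 0: 010 → 1  (bit 2 = 1)
position 10: 001 → 1  (bit 1 = 1)
position 9: 000 → 0  (bit 0 = 0)
bits b7..b0 = 01010110 = 86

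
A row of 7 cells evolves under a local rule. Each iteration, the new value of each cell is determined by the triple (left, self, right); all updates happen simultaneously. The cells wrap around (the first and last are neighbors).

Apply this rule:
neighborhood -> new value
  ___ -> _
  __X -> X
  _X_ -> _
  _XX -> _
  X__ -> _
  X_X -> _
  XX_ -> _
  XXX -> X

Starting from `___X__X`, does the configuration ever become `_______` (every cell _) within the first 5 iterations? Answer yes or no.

__X__X_
_X__X__
X__X___
__X___X
_X___X_
iteration 5 is _X___X_, still not uniform _

no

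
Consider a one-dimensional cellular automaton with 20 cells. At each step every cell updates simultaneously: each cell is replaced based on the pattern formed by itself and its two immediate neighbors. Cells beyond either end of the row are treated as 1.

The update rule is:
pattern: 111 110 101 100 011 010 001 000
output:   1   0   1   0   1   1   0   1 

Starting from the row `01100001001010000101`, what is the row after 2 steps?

11001101001110110111
10001011001101101111

10001011001101101111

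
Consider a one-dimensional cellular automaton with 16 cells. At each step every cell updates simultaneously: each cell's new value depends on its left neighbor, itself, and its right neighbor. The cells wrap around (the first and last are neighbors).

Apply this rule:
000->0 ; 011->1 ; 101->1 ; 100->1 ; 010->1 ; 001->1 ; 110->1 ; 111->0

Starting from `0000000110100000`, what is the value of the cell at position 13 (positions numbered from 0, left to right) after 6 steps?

0

0000001111110000
0000011000011000
0000111100111100
0001100111100110
0011111100111111
1110000111100001
position 13 holds 0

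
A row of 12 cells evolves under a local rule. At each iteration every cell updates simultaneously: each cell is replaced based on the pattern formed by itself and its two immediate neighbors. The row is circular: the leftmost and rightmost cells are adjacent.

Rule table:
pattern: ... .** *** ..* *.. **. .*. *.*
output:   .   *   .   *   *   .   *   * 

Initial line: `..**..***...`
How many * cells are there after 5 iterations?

.**.***..*..
**.**..****.
*.**.***...*
.**.**..*.**
**.**.*****.
count of *: 9

9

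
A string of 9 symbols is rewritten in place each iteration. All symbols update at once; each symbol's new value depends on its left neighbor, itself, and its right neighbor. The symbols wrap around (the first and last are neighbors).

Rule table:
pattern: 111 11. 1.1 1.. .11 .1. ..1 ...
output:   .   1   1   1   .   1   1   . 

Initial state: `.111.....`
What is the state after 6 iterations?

..11..11.

iteration 1: 1..11....
iteration 2: 111.11..1
iteration 3: ..11.111.
iteration 4: .1.11..11
iteration 5: 111.111.1
iteration 6: ..11..11.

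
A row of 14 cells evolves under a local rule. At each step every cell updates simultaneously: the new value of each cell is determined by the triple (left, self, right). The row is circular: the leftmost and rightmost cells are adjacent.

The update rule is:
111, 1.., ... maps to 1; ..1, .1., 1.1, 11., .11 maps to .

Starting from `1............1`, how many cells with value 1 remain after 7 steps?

step 1: .11111111111..
step 2: ..111111111.11
step 3: 1..1111111....
step 4: .1..11111.111.
step 5: ..1..111...1.1
step 6: 1..1..1.11....
step 7: .1..1.....111.
count of 1: 5

5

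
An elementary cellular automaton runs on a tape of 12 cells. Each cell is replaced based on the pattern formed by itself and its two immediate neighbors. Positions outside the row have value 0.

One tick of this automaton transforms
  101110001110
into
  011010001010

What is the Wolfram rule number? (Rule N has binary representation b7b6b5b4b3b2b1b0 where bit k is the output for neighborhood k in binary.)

position 3: 111 → 0  (bit 7 = 0)
position 4: 110 → 1  (bit 6 = 1)
position 1: 101 → 1  (bit 5 = 1)
position 5: 100 → 0  (bit 4 = 0)
position 2: 011 → 1  (bit 3 = 1)
position 0: 010 → 0  (bit 2 = 0)
position 7: 001 → 0  (bit 1 = 0)
position 6: 000 → 0  (bit 0 = 0)
bits b7..b0 = 01101000 = 104

104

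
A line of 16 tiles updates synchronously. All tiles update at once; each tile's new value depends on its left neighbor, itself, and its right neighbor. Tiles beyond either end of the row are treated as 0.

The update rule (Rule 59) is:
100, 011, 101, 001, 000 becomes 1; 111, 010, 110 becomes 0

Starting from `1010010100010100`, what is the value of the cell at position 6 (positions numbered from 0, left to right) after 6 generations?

1

0101101011101011
1011010110010110
0110101101101101
1101011011011010
1010110110110101
0101101101101010
position 6 holds 1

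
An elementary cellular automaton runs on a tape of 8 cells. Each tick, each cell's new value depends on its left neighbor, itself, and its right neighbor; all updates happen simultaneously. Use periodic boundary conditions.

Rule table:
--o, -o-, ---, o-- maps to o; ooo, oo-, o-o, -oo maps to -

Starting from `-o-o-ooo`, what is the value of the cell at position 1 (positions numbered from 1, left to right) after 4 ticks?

-o-o----
oo-ooooo
--------
oooooooo
position 1 holds o

o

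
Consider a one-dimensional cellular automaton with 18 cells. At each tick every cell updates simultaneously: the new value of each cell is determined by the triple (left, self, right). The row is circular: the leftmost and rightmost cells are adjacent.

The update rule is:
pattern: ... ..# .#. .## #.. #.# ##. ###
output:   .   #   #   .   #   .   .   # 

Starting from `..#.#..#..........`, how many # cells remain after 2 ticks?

5

.##.#####.........
#....###.#........
count of #: 5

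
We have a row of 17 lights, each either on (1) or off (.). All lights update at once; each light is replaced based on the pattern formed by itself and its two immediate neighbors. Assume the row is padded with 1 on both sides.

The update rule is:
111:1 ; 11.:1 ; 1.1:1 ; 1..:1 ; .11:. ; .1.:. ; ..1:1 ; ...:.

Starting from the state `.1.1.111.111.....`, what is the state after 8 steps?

1.1.1.111.111...1
11.1.1.111.111.1.
111.1.1.111.111.1
1111.1.1.111.111.
11111.1.1.111.111
111111.1.1.111.11
1111111.1.1.111.1
11111111.1.1.111.

11111111.1.1.111.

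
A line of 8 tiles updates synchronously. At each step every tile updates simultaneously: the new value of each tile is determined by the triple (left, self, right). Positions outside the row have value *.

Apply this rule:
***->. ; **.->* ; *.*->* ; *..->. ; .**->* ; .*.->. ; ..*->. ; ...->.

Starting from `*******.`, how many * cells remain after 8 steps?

1

......**
......*.
.......*
.......*  (fixed point — unchanged through step 8)
count of *: 1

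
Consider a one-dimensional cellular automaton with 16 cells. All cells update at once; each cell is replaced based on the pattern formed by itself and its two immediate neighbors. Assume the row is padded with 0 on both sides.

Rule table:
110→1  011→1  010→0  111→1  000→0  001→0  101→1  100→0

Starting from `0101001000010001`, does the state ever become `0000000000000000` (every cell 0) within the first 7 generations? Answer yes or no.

yes

generation 1: 0010000000000000
generation 2: 0000000000000000
all cells are 0 at generation 2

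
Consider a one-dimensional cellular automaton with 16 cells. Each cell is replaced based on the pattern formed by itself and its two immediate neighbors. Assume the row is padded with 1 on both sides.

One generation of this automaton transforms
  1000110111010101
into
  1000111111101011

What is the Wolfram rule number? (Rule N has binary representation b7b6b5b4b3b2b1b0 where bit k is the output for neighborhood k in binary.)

position 8: 111 → 1  (bit 7 = 1)
position 0: 110 → 1  (bit 6 = 1)
position 6: 101 → 1  (bit 5 = 1)
position 1: 100 → 0  (bit 4 = 0)
position 4: 011 → 1  (bit 3 = 1)
position 11: 010 → 0  (bit 2 = 0)
position 3: 001 → 0  (bit 1 = 0)
position 2: 000 → 0  (bit 0 = 0)
bits b7..b0 = 11101000 = 232

232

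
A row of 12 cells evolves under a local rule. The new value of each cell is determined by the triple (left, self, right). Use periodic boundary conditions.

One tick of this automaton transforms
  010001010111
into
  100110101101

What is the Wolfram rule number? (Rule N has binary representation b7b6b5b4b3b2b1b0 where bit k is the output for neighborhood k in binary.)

107

position 10: 111 → 0  (bit 7 = 0)
position 11: 110 → 1  (bit 6 = 1)
position 0: 101 → 1  (bit 5 = 1)
position 2: 100 → 0  (bit 4 = 0)
position 9: 011 → 1  (bit 3 = 1)
position 1: 010 → 0  (bit 2 = 0)
position 4: 001 → 1  (bit 1 = 1)
position 3: 000 → 1  (bit 0 = 1)
bits b7..b0 = 01101011 = 107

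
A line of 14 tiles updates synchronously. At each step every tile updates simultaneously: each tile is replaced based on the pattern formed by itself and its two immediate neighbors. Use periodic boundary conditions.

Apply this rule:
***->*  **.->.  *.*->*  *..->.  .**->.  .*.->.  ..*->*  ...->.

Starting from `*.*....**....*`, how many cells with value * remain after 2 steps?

3

.*....*.....*.
*....*.....*..
count of *: 3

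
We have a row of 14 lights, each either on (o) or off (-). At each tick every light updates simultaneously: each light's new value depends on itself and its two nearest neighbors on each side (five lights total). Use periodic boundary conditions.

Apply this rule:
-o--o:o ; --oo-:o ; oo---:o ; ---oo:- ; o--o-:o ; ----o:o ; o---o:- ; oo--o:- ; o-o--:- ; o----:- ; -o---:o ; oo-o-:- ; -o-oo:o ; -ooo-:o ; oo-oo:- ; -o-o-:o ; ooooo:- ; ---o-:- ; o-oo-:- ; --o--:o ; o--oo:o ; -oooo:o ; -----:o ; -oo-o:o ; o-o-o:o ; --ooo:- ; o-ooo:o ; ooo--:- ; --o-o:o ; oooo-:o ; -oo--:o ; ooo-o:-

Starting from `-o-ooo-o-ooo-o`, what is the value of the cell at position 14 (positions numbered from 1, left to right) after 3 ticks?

ooooo--oooo--o
o--o--o-oo--o-
-ooooooo-o-ooo
position 14 holds o

o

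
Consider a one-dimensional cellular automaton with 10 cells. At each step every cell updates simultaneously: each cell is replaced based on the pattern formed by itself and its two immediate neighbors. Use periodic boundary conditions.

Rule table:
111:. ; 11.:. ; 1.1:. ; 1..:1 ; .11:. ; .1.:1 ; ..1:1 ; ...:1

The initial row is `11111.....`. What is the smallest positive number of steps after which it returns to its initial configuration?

.....11111
11111.....

2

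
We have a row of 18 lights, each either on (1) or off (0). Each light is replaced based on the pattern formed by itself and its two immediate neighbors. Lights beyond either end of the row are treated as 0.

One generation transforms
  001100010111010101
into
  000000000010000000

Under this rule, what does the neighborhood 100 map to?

At position 4 the neighborhood is 100; the next row has 0 there.

0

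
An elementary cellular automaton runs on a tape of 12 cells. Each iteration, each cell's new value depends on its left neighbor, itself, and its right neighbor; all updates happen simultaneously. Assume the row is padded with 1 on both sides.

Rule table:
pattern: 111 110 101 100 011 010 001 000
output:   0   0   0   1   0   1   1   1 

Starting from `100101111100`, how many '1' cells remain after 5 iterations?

iteration 1: 011100000011
iteration 2: 000011111100
iteration 3: 111100000011
iteration 4: 000011111100  (repeats iteration 2; period 2)
iteration 5: 111100000011
count of 1: 6

6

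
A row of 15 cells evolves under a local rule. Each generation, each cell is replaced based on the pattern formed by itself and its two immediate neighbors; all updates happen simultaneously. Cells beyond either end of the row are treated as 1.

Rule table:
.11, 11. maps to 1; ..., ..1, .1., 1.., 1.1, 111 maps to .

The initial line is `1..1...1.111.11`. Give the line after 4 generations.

generation 1: 1........1.1.1.
generation 2: 1..............
generation 3: 1..............  (fixed point — unchanged through generation 4)

1..............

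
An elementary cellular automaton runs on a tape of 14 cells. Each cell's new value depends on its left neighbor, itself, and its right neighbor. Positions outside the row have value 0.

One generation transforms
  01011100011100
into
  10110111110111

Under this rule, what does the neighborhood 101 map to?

1

At position 2 the neighborhood is 101; the next row has 1 there.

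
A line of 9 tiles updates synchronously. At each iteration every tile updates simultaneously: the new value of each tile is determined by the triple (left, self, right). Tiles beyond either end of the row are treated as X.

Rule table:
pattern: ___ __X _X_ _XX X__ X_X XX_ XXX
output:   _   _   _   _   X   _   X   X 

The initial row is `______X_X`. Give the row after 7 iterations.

XXXXXXX__

iteration 1: X________
iteration 2: XX_______
iteration 3: XXX______
iteration 4: XXXX_____
iteration 5: XXXXX____
iteration 6: XXXXXX___
iteration 7: XXXXXXX__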